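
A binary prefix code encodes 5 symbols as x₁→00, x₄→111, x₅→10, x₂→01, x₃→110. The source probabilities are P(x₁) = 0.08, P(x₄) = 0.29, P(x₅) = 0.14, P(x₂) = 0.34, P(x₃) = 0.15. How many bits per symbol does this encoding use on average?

2.44 bits/symbol

L̄ = Σ pᵢ·ℓᵢ = 0.08·2 + 0.29·3 + 0.14·2 + 0.34·2 + 0.15·3 = 2.44 bits/symbol.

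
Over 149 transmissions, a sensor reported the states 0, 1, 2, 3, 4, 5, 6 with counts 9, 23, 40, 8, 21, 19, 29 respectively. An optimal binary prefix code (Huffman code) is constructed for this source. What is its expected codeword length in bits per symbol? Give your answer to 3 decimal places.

2.651 bits/symbol

Probabilities are the counts divided by 149.
Repeatedly combine the two least-probable nodes; the expected code length is the sum of the merged weights.
merge 8/149 + 9/149 → 17/149
merge 17/149 + 19/149 → 36/149
merge 21/149 + 23/149 → 44/149
merge 29/149 + 36/149 → 65/149
merge 40/149 + 44/149 → 84/149
merge 65/149 + 84/149 → 1
L = 17/149 + 36/149 + 44/149 + 65/149 + 84/149 + 1 = 395/149 ≈ 2.651 bits/symbol.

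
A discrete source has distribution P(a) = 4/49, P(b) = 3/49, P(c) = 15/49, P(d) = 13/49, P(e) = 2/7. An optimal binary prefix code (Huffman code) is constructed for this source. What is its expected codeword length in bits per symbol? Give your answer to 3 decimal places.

2.143 bits/symbol

Repeatedly combine the two least-probable nodes; the expected code length is the sum of the merged weights.
merge 3/49 + 4/49 → 1/7
merge 1/7 + 13/49 → 20/49
merge 2/7 + 15/49 → 29/49
merge 20/49 + 29/49 → 1
L = 1/7 + 20/49 + 29/49 + 1 = 15/7 ≈ 2.143 bits/symbol.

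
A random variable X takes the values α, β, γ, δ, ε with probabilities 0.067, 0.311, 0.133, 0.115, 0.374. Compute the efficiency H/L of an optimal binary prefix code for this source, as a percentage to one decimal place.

97.1%

Entropy H = −Σ p log₂ p ≈ 2.0619 bits.
Huffman merges: 67/1000+23/200→91/500; 133/1000+91/500→63/200; 311/1000+63/200→313/500; 187/500+313/500→1. L = 2123/1000 ≈ 2.1230.
Efficiency = H/L = 2.0619/2.1230 = 97.1%.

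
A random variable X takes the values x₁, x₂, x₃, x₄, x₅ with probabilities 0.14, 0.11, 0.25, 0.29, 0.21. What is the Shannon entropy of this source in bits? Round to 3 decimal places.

2.238 bits

H = −Σ pᵢ log₂ pᵢ.
−0.14·log₂(0.14) = 0.3971
−0.11·log₂(0.11) = 0.3503
−0.25·log₂(0.25) = 0.5000
−0.29·log₂(0.29) = 0.5179
−0.21·log₂(0.21) = 0.4728
Sum ≈ 2.2381 → 2.238 bits.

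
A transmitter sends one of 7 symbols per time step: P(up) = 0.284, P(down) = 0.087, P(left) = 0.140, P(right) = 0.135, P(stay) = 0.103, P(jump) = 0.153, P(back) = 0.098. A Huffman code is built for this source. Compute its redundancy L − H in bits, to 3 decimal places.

0.026 bits

Entropy H = −Σ p log₂ p ≈ 2.6899 bits.
Huffman merges: 87/1000+49/500→37/200; 103/1000+27/200→119/500; 7/50+153/1000→293/1000; 37/200+119/500→423/1000; 71/250+293/1000→577/1000; 423/1000+577/1000→1. L = 679/250 ≈ 2.7160.
L − H = 2.7160 − 2.6899 = 0.026 bits.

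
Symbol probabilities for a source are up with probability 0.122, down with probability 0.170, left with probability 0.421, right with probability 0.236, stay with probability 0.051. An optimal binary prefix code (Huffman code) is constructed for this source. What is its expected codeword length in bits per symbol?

2.095 bits/symbol

Repeatedly combine the two least-probable nodes; the expected code length is the sum of the merged weights.
merge 51/1000 + 61/500 → 173/1000
merge 17/100 + 173/1000 → 343/1000
merge 59/250 + 343/1000 → 579/1000
merge 421/1000 + 579/1000 → 1
L = 173/1000 + 343/1000 + 579/1000 + 1 = 419/200 = 2.095 bits/symbol.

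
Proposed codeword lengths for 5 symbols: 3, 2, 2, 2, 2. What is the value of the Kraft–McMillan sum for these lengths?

With common denominator 2^3 = 8: Σ 2^(−ℓᵢ) = 1/8 + 2/8 + 2/8 + 2/8 + 2/8 = 9/8 = 1.125.

1.125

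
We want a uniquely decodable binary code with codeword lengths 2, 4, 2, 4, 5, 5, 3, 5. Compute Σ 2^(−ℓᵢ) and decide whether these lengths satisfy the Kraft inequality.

With common denominator 2^5 = 32: Σ 2^(−ℓᵢ) = 8/32 + 2/32 + 8/32 + 2/32 + 1/32 + 1/32 + 4/32 + 1/32 = 27/32 = 0.84375.
Kraft's inequality requires Σ ≤ 1; here Σ = 0.84375 ≤ 1, so such a prefix code exists.

0.84375; yes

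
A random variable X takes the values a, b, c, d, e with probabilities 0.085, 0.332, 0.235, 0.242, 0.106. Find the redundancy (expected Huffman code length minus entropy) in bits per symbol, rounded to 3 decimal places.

0.031 bits

Entropy H = −Σ p log₂ p ≈ 2.1600 bits.
Huffman merges: 17/200+53/500→191/1000; 191/1000+47/200→213/500; 121/500+83/250→287/500; 213/500+287/500→1. L = 2191/1000 ≈ 2.1910.
L − H = 2.1910 − 2.1600 = 0.031 bits.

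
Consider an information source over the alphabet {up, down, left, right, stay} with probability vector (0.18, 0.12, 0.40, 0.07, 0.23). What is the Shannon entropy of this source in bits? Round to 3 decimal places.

2.097 bits

H = −Σ pᵢ log₂ pᵢ.
−0.18·log₂(0.18) = 0.4453
−0.12·log₂(0.12) = 0.3671
−0.40·log₂(0.40) = 0.5288
−0.07·log₂(0.07) = 0.2686
−0.23·log₂(0.23) = 0.4877
Sum ≈ 2.0974 → 2.097 bits.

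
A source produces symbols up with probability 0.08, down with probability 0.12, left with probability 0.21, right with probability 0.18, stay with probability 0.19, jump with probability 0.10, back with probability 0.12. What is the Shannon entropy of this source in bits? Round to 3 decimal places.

H = −Σ pᵢ log₂ pᵢ.
−0.08·log₂(0.08) = 0.2915
−0.12·log₂(0.12) = 0.3671
−0.21·log₂(0.21) = 0.4728
−0.18·log₂(0.18) = 0.4453
−0.19·log₂(0.19) = 0.4552
−0.10·log₂(0.10) = 0.3322
−0.12·log₂(0.12) = 0.3671
Sum ≈ 2.7312 → 2.731 bits.

2.731 bits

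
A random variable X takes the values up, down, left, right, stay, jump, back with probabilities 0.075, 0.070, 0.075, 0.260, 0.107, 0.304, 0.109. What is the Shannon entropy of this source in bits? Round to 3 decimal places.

2.550 bits

H = −Σ pᵢ log₂ pᵢ.
−0.075·log₂(0.075) = 0.2803
−0.070·log₂(0.070) = 0.2686
−0.075·log₂(0.075) = 0.2803
−0.260·log₂(0.260) = 0.5053
−0.107·log₂(0.107) = 0.3450
−0.304·log₂(0.304) = 0.5222
−0.109·log₂(0.109) = 0.3485
Sum ≈ 2.5502 → 2.550 bits.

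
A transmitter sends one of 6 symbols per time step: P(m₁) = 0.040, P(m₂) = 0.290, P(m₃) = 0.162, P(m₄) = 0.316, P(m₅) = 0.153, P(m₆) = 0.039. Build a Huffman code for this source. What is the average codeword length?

2.311 bits/symbol

Repeatedly combine the two least-probable nodes; the expected code length is the sum of the merged weights.
merge 39/1000 + 1/25 → 79/1000
merge 79/1000 + 153/1000 → 29/125
merge 81/500 + 29/125 → 197/500
merge 29/100 + 79/250 → 303/500
merge 197/500 + 303/500 → 1
L = 79/1000 + 29/125 + 197/500 + 303/500 + 1 = 2311/1000 = 2.311 bits/symbol.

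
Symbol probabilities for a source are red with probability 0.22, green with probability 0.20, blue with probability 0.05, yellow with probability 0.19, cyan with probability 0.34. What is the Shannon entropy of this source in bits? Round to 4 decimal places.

2.1455 bits

H = −Σ pᵢ log₂ pᵢ.
−0.22·log₂(0.22) = 0.4806
−0.20·log₂(0.20) = 0.4644
−0.05·log₂(0.05) = 0.2161
−0.19·log₂(0.19) = 0.4552
−0.34·log₂(0.34) = 0.5292
Sum ≈ 2.1455 → 2.1455 bits.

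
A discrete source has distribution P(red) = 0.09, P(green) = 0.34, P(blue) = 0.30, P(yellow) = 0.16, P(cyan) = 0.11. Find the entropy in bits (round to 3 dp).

2.136 bits

H = −Σ pᵢ log₂ pᵢ.
−0.09·log₂(0.09) = 0.3127
−0.34·log₂(0.34) = 0.5292
−0.30·log₂(0.30) = 0.5211
−0.16·log₂(0.16) = 0.4230
−0.11·log₂(0.11) = 0.3503
Sum ≈ 2.1362 → 2.136 bits.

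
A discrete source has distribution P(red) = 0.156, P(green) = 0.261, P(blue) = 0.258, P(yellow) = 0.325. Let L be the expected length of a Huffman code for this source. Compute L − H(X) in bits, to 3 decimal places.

Entropy H = −Σ p log₂ p ≈ 1.9552 bits.
Huffman merges: 39/250+129/500→207/500; 261/1000+13/40→293/500; 207/500+293/500→1. L = 2 ≈ 2.0000.
L − H = 2.0000 − 1.9552 = 0.045 bits.

0.045 bits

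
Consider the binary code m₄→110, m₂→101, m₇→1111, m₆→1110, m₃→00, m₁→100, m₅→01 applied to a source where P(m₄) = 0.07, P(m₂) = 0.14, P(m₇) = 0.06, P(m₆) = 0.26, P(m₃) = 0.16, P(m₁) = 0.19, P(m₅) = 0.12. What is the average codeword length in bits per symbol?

L̄ = Σ pᵢ·ℓᵢ = 0.07·3 + 0.14·3 + 0.06·4 + 0.26·4 + 0.16·2 + 0.19·3 + 0.12·2 = 3.04 bits/symbol.

3.04 bits/symbol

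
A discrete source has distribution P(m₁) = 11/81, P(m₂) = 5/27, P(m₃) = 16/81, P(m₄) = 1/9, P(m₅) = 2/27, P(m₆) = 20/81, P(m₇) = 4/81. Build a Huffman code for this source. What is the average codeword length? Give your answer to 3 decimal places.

2.679 bits/symbol

Repeatedly combine the two least-probable nodes; the expected code length is the sum of the merged weights.
merge 4/81 + 2/27 → 10/81
merge 1/9 + 10/81 → 19/81
merge 11/81 + 5/27 → 26/81
merge 16/81 + 19/81 → 35/81
merge 20/81 + 26/81 → 46/81
merge 35/81 + 46/81 → 1
L = 10/81 + 19/81 + 26/81 + 35/81 + 46/81 + 1 = 217/81 ≈ 2.679 bits/symbol.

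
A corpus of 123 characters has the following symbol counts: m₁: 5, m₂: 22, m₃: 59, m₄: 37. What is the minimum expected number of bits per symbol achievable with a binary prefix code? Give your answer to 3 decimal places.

1.740 bits/symbol

Probabilities are the counts divided by 123.
Repeatedly combine the two least-probable nodes; the expected code length is the sum of the merged weights.
merge 5/123 + 22/123 → 9/41
merge 9/41 + 37/123 → 64/123
merge 59/123 + 64/123 → 1
L = 9/41 + 64/123 + 1 = 214/123 ≈ 1.740 bits/symbol.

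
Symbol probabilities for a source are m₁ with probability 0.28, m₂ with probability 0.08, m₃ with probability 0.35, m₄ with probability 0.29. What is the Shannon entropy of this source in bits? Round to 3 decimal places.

H = −Σ pᵢ log₂ pᵢ.
−0.28·log₂(0.28) = 0.5142
−0.08·log₂(0.08) = 0.2915
−0.35·log₂(0.35) = 0.5301
−0.29·log₂(0.29) = 0.5179
Sum ≈ 1.8537 → 1.854 bits.

1.854 bits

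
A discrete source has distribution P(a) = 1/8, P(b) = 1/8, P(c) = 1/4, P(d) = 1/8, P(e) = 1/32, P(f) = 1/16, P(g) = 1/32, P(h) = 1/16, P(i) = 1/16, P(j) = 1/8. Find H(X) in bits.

3.0625 bits

Each probability is a power of 1/2, so log₂(1/p) is an integer.
H = Σ p·log₂(1/p) = 1/8·3 + 1/8·3 + 1/4·2 + 1/8·3 + 1/32·5 + 1/16·4 + 1/32·5 + 1/16·4 + 1/16·4 + 1/8·3 = 3.0625 bits.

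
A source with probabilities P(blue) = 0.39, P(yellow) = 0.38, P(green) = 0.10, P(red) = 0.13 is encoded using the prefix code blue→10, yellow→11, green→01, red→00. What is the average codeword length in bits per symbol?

2 bits/symbol

L̄ = Σ pᵢ·ℓᵢ = 0.39·2 + 0.38·2 + 0.10·2 + 0.13·2 = 2 bits/symbol.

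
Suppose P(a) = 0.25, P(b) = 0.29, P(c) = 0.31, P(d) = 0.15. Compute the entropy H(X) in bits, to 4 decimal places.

1.9522 bits

H = −Σ pᵢ log₂ pᵢ.
−0.25·log₂(0.25) = 0.5000
−0.29·log₂(0.29) = 0.5179
−0.31·log₂(0.31) = 0.5238
−0.15·log₂(0.15) = 0.4105
Sum ≈ 1.9522 → 1.9522 bits.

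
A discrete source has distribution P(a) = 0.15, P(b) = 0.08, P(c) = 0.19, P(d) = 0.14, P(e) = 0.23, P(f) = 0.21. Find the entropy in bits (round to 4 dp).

2.5149 bits

H = −Σ pᵢ log₂ pᵢ.
−0.15·log₂(0.15) = 0.4105
−0.08·log₂(0.08) = 0.2915
−0.19·log₂(0.19) = 0.4552
−0.14·log₂(0.14) = 0.3971
−0.23·log₂(0.23) = 0.4877
−0.21·log₂(0.21) = 0.4728
Sum ≈ 2.5149 → 2.5149 bits.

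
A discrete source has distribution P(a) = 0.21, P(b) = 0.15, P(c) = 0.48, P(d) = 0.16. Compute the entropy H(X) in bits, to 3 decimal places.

1.815 bits

H = −Σ pᵢ log₂ pᵢ.
−0.21·log₂(0.21) = 0.4728
−0.15·log₂(0.15) = 0.4105
−0.48·log₂(0.48) = 0.5083
−0.16·log₂(0.16) = 0.4230
Sum ≈ 1.8147 → 1.815 bits.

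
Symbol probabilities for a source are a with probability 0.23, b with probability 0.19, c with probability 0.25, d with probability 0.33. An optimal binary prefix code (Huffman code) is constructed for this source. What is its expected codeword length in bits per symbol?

2 bits/symbol

Repeatedly combine the two least-probable nodes; the expected code length is the sum of the merged weights.
merge 19/100 + 23/100 → 21/50
merge 1/4 + 33/100 → 29/50
merge 21/50 + 29/50 → 1
L = 21/50 + 29/50 + 1 = 2 bits/symbol.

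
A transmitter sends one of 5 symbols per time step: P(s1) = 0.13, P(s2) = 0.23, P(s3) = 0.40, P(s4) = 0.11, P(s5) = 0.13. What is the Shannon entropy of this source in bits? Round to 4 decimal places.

2.1320 bits

H = −Σ pᵢ log₂ pᵢ.
−0.13·log₂(0.13) = 0.3826
−0.23·log₂(0.23) = 0.4877
−0.40·log₂(0.40) = 0.5288
−0.11·log₂(0.11) = 0.3503
−0.13·log₂(0.13) = 0.3826
Sum ≈ 2.1320 → 2.1320 bits.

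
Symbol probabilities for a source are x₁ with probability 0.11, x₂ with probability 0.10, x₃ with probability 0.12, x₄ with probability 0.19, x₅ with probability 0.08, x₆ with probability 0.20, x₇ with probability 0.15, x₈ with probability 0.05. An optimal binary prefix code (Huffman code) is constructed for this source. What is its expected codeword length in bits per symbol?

Repeatedly combine the two least-probable nodes; the expected code length is the sum of the merged weights.
merge 1/20 + 2/25 → 13/100
merge 1/10 + 11/100 → 21/100
merge 3/25 + 13/100 → 1/4
merge 3/20 + 19/100 → 17/50
merge 1/5 + 21/100 → 41/100
merge 1/4 + 17/50 → 59/100
merge 41/100 + 59/100 → 1
L = 13/100 + 21/100 + 1/4 + 17/50 + 41/100 + 59/100 + 1 = 293/100 = 2.93 bits/symbol.

2.93 bits/symbol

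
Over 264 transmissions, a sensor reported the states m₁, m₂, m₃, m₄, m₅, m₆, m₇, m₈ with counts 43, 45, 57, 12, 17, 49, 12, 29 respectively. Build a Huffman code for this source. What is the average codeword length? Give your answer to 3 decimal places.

Probabilities are the counts divided by 264.
Repeatedly combine the two least-probable nodes; the expected code length is the sum of the merged weights.
merge 1/22 + 1/22 → 1/11
merge 17/264 + 1/11 → 41/264
merge 29/264 + 41/264 → 35/132
merge 43/264 + 15/88 → 1/3
merge 49/264 + 19/88 → 53/132
merge 35/132 + 1/3 → 79/132
merge 53/132 + 79/132 → 1
L = 1/11 + 41/264 + 35/132 + 1/3 + 53/132 + 79/132 + 1 = 751/264 ≈ 2.845 bits/symbol.

2.845 bits/symbol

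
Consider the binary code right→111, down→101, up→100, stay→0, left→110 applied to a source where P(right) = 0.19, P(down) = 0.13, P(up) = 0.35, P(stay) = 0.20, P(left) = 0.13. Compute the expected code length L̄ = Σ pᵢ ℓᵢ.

2.6 bits/symbol

L̄ = Σ pᵢ·ℓᵢ = 0.19·3 + 0.13·3 + 0.35·3 + 0.20·1 + 0.13·3 = 2.6 bits/symbol.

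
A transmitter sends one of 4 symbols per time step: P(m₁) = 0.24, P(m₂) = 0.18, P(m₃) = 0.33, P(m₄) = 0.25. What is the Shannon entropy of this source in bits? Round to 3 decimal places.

H = −Σ pᵢ log₂ pᵢ.
−0.24·log₂(0.24) = 0.4941
−0.18·log₂(0.18) = 0.4453
−0.33·log₂(0.33) = 0.5278
−0.25·log₂(0.25) = 0.5000
Sum ≈ 1.9673 → 1.967 bits.

1.967 bits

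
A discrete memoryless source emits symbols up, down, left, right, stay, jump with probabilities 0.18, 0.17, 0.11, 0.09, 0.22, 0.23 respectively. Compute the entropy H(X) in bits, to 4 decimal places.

H = −Σ pᵢ log₂ pᵢ.
−0.18·log₂(0.18) = 0.4453
−0.17·log₂(0.17) = 0.4346
−0.11·log₂(0.11) = 0.3503
−0.09·log₂(0.09) = 0.3127
−0.22·log₂(0.22) = 0.4806
−0.23·log₂(0.23) = 0.4877
Sum ≈ 2.5111 → 2.5111 bits.

2.5111 bits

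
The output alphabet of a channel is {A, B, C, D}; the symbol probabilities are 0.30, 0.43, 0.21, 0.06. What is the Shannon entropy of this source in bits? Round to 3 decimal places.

H = −Σ pᵢ log₂ pᵢ.
−0.30·log₂(0.30) = 0.5211
−0.43·log₂(0.43) = 0.5236
−0.21·log₂(0.21) = 0.4728
−0.06·log₂(0.06) = 0.2435
Sum ≈ 1.7610 → 1.761 bits.

1.761 bits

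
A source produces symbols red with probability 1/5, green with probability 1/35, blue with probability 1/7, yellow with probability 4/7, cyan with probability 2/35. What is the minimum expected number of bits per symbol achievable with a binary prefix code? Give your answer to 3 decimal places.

1.743 bits/symbol

Repeatedly combine the two least-probable nodes; the expected code length is the sum of the merged weights.
merge 1/35 + 2/35 → 3/35
merge 3/35 + 1/7 → 8/35
merge 1/5 + 8/35 → 3/7
merge 3/7 + 4/7 → 1
L = 3/35 + 8/35 + 3/7 + 1 = 61/35 ≈ 1.743 bits/symbol.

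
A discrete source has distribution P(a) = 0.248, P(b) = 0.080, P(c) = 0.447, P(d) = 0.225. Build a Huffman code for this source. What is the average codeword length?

1.858 bits/symbol

Repeatedly combine the two least-probable nodes; the expected code length is the sum of the merged weights.
merge 2/25 + 9/40 → 61/200
merge 31/125 + 61/200 → 553/1000
merge 447/1000 + 553/1000 → 1
L = 61/200 + 553/1000 + 1 = 929/500 = 1.858 bits/symbol.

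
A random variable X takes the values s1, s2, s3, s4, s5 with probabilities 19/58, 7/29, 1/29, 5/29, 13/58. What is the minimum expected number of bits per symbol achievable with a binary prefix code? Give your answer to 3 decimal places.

2.207 bits/symbol

Repeatedly combine the two least-probable nodes; the expected code length is the sum of the merged weights.
merge 1/29 + 5/29 → 6/29
merge 6/29 + 13/58 → 25/58
merge 7/29 + 19/58 → 33/58
merge 25/58 + 33/58 → 1
L = 6/29 + 25/58 + 33/58 + 1 = 64/29 ≈ 2.207 bits/symbol.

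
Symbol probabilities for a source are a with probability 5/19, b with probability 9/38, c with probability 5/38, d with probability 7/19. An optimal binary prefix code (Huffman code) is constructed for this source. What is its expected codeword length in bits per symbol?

2 bits/symbol

Repeatedly combine the two least-probable nodes; the expected code length is the sum of the merged weights.
merge 5/38 + 9/38 → 7/19
merge 5/19 + 7/19 → 12/19
merge 7/19 + 12/19 → 1
L = 7/19 + 12/19 + 1 = 2 bits/symbol.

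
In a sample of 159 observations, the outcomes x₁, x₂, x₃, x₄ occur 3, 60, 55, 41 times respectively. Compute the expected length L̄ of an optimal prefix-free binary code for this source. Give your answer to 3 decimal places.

1.899 bits/symbol

Probabilities are the counts divided by 159.
Repeatedly combine the two least-probable nodes; the expected code length is the sum of the merged weights.
merge 1/53 + 41/159 → 44/159
merge 44/159 + 55/159 → 33/53
merge 20/53 + 33/53 → 1
L = 44/159 + 33/53 + 1 = 302/159 ≈ 1.899 bits/symbol.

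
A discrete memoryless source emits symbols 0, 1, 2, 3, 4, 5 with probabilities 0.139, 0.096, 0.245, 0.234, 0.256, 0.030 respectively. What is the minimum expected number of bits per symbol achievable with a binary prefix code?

Repeatedly combine the two least-probable nodes; the expected code length is the sum of the merged weights.
merge 3/100 + 12/125 → 63/500
merge 63/500 + 139/1000 → 53/200
merge 117/500 + 49/200 → 479/1000
merge 32/125 + 53/200 → 521/1000
merge 479/1000 + 521/1000 → 1
L = 63/500 + 53/200 + 479/1000 + 521/1000 + 1 = 2391/1000 = 2.391 bits/symbol.

2.391 bits/symbol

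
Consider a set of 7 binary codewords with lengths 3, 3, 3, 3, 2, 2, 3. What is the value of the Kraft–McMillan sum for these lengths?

1.125

With common denominator 2^3 = 8: Σ 2^(−ℓᵢ) = 1/8 + 1/8 + 1/8 + 1/8 + 2/8 + 2/8 + 1/8 = 9/8 = 1.125.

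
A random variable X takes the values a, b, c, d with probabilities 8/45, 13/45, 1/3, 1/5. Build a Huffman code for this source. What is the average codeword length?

2 bits/symbol

Repeatedly combine the two least-probable nodes; the expected code length is the sum of the merged weights.
merge 8/45 + 1/5 → 17/45
merge 13/45 + 1/3 → 28/45
merge 17/45 + 28/45 → 1
L = 17/45 + 28/45 + 1 = 2 bits/symbol.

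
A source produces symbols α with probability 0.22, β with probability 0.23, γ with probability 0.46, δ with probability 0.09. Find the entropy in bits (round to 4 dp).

H = −Σ pᵢ log₂ pᵢ.
−0.22·log₂(0.22) = 0.4806
−0.23·log₂(0.23) = 0.4877
−0.46·log₂(0.46) = 0.5153
−0.09·log₂(0.09) = 0.3127
Sum ≈ 1.7962 → 1.7962 bits.

1.7962 bits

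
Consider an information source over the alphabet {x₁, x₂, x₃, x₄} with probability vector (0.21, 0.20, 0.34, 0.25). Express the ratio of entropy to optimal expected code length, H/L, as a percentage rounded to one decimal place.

Entropy H = −Σ p log₂ p ≈ 1.9664 bits.
Huffman merges: 1/5+21/100→41/100; 1/4+17/50→59/100; 41/100+59/100→1. L = 2 ≈ 2.0000.
Efficiency = H/L = 1.9664/2.0000 = 98.3%.

98.3%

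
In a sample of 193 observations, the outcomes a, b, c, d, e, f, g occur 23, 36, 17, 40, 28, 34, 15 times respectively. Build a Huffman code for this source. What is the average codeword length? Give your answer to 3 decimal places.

2.772 bits/symbol

Probabilities are the counts divided by 193.
Repeatedly combine the two least-probable nodes; the expected code length is the sum of the merged weights.
merge 15/193 + 17/193 → 32/193
merge 23/193 + 28/193 → 51/193
merge 32/193 + 34/193 → 66/193
merge 36/193 + 40/193 → 76/193
merge 51/193 + 66/193 → 117/193
merge 76/193 + 117/193 → 1
L = 32/193 + 51/193 + 66/193 + 76/193 + 117/193 + 1 = 535/193 ≈ 2.772 bits/symbol.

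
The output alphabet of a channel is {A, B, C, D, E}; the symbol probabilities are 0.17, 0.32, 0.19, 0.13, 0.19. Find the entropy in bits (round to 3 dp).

2.254 bits

H = −Σ pᵢ log₂ pᵢ.
−0.17·log₂(0.17) = 0.4346
−0.32·log₂(0.32) = 0.5260
−0.19·log₂(0.19) = 0.4552
−0.13·log₂(0.13) = 0.3826
−0.19·log₂(0.19) = 0.4552
Sum ≈ 2.2537 → 2.254 bits.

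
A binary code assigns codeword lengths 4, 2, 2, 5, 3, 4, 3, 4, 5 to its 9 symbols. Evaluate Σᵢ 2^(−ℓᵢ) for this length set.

With common denominator 2^5 = 32: Σ 2^(−ℓᵢ) = 2/32 + 8/32 + 8/32 + 1/32 + 4/32 + 2/32 + 4/32 + 2/32 + 1/32 = 32/32 = 1.

1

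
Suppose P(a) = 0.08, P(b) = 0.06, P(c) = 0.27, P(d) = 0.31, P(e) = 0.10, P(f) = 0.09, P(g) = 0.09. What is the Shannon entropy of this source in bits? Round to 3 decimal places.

H = −Σ pᵢ log₂ pᵢ.
−0.08·log₂(0.08) = 0.2915
−0.06·log₂(0.06) = 0.2435
−0.27·log₂(0.27) = 0.5100
−0.31·log₂(0.31) = 0.5238
−0.10·log₂(0.10) = 0.3322
−0.09·log₂(0.09) = 0.3127
−0.09·log₂(0.09) = 0.3127
Sum ≈ 2.5264 → 2.526 bits.

2.526 bits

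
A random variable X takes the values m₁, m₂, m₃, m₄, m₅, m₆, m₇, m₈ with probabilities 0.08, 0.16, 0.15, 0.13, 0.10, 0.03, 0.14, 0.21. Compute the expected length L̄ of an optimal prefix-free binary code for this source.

2.9 bits/symbol

Repeatedly combine the two least-probable nodes; the expected code length is the sum of the merged weights.
merge 3/100 + 2/25 → 11/100
merge 1/10 + 11/100 → 21/100
merge 13/100 + 7/50 → 27/100
merge 3/20 + 4/25 → 31/100
merge 21/100 + 21/100 → 21/50
merge 27/100 + 31/100 → 29/50
merge 21/50 + 29/50 → 1
L = 11/100 + 21/100 + 27/100 + 31/100 + 21/50 + 29/50 + 1 = 29/10 = 2.9 bits/symbol.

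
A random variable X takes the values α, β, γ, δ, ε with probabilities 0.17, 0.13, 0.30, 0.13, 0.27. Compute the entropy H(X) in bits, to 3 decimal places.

H = −Σ pᵢ log₂ pᵢ.
−0.17·log₂(0.17) = 0.4346
−0.13·log₂(0.13) = 0.3826
−0.30·log₂(0.30) = 0.5211
−0.13·log₂(0.13) = 0.3826
−0.27·log₂(0.27) = 0.5100
Sum ≈ 2.2310 → 2.231 bits.

2.231 bits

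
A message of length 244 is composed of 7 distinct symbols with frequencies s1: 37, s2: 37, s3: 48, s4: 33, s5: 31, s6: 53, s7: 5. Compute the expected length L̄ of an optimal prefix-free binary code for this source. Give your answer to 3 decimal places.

2.734 bits/symbol

Probabilities are the counts divided by 244.
Repeatedly combine the two least-probable nodes; the expected code length is the sum of the merged weights.
merge 5/244 + 31/244 → 9/61
merge 33/244 + 9/61 → 69/244
merge 37/244 + 37/244 → 37/122
merge 12/61 + 53/244 → 101/244
merge 69/244 + 37/122 → 143/244
merge 101/244 + 143/244 → 1
L = 9/61 + 69/244 + 37/122 + 101/244 + 143/244 + 1 = 667/244 ≈ 2.734 bits/symbol.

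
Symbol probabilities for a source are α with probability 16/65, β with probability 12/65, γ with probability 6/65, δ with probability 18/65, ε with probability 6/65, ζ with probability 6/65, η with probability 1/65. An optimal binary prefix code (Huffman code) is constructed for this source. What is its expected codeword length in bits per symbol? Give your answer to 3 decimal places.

Repeatedly combine the two least-probable nodes; the expected code length is the sum of the merged weights.
merge 1/65 + 6/65 → 7/65
merge 6/65 + 6/65 → 12/65
merge 7/65 + 12/65 → 19/65
merge 12/65 + 16/65 → 28/65
merge 18/65 + 19/65 → 37/65
merge 28/65 + 37/65 → 1
L = 7/65 + 12/65 + 19/65 + 28/65 + 37/65 + 1 = 168/65 ≈ 2.585 bits/symbol.

2.585 bits/symbol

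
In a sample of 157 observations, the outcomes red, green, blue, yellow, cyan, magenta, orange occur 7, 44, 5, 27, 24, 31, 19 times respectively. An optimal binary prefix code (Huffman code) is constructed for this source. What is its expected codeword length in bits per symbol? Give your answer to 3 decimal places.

2.599 bits/symbol

Probabilities are the counts divided by 157.
Repeatedly combine the two least-probable nodes; the expected code length is the sum of the merged weights.
merge 5/157 + 7/157 → 12/157
merge 12/157 + 19/157 → 31/157
merge 24/157 + 27/157 → 51/157
merge 31/157 + 31/157 → 62/157
merge 44/157 + 51/157 → 95/157
merge 62/157 + 95/157 → 1
L = 12/157 + 31/157 + 51/157 + 62/157 + 95/157 + 1 = 408/157 ≈ 2.599 bits/symbol.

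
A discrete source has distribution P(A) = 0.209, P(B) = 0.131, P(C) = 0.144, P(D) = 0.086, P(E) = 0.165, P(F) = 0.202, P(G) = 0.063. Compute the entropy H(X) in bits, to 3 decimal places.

2.709 bits

H = −Σ pᵢ log₂ pᵢ.
−0.209·log₂(0.209) = 0.4720
−0.131·log₂(0.131) = 0.3841
−0.144·log₂(0.144) = 0.4026
−0.086·log₂(0.086) = 0.3044
−0.165·log₂(0.165) = 0.4289
−0.202·log₂(0.202) = 0.4661
−0.063·log₂(0.063) = 0.2513
Sum ≈ 2.7095 → 2.709 bits.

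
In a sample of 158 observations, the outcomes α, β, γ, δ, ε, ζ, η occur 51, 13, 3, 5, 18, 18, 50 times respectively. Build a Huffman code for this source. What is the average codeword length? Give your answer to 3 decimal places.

Probabilities are the counts divided by 158.
Repeatedly combine the two least-probable nodes; the expected code length is the sum of the merged weights.
merge 3/158 + 5/158 → 4/79
merge 4/79 + 13/158 → 21/158
merge 9/79 + 9/79 → 18/79
merge 21/158 + 18/79 → 57/158
merge 25/79 + 51/158 → 101/158
merge 57/158 + 101/158 → 1
L = 4/79 + 21/158 + 18/79 + 57/158 + 101/158 + 1 = 381/158 ≈ 2.411 bits/symbol.

2.411 bits/symbol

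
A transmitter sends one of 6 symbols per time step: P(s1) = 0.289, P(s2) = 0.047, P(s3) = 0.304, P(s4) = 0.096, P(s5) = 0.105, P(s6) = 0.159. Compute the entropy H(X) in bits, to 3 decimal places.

H = −Σ pᵢ log₂ pᵢ.
−0.289·log₂(0.289) = 0.5176
−0.047·log₂(0.047) = 0.2073
−0.304·log₂(0.304) = 0.5222
−0.096·log₂(0.096) = 0.3246
−0.105·log₂(0.105) = 0.3414
−0.159·log₂(0.159) = 0.4218
Sum ≈ 2.3349 → 2.335 bits.

2.335 bits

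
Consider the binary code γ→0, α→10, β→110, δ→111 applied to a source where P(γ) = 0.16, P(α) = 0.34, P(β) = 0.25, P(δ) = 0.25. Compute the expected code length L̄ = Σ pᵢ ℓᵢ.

L̄ = Σ pᵢ·ℓᵢ = 0.16·1 + 0.34·2 + 0.25·3 + 0.25·3 = 2.34 bits/symbol.

2.34 bits/symbol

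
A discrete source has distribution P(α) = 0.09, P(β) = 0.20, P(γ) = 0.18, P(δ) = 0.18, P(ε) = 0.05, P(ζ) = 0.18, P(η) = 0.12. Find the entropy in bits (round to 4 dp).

2.6961 bits

H = −Σ pᵢ log₂ pᵢ.
−0.09·log₂(0.09) = 0.3127
−0.20·log₂(0.20) = 0.4644
−0.18·log₂(0.18) = 0.4453
−0.18·log₂(0.18) = 0.4453
−0.05·log₂(0.05) = 0.2161
−0.18·log₂(0.18) = 0.4453
−0.12·log₂(0.12) = 0.3671
Sum ≈ 2.6961 → 2.6961 bits.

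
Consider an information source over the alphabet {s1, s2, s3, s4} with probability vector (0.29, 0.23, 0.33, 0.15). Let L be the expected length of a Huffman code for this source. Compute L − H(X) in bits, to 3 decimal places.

0.056 bits

Entropy H = −Σ p log₂ p ≈ 1.9439 bits.
Huffman merges: 3/20+23/100→19/50; 29/100+33/100→31/50; 19/50+31/50→1. L = 2 ≈ 2.0000.
L − H = 2.0000 − 1.9439 = 0.056 bits.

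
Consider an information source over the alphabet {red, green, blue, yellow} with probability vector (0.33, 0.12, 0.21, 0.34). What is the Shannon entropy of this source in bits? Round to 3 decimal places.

H = −Σ pᵢ log₂ pᵢ.
−0.33·log₂(0.33) = 0.5278
−0.12·log₂(0.12) = 0.3671
−0.21·log₂(0.21) = 0.4728
−0.34·log₂(0.34) = 0.5292
Sum ≈ 1.8969 → 1.897 bits.

1.897 bits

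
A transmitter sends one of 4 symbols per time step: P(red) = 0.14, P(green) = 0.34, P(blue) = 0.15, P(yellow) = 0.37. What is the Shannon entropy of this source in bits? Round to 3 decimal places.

H = −Σ pᵢ log₂ pᵢ.
−0.14·log₂(0.14) = 0.3971
−0.34·log₂(0.34) = 0.5292
−0.15·log₂(0.15) = 0.4105
−0.37·log₂(0.37) = 0.5307
Sum ≈ 1.8676 → 1.868 bits.

1.868 bits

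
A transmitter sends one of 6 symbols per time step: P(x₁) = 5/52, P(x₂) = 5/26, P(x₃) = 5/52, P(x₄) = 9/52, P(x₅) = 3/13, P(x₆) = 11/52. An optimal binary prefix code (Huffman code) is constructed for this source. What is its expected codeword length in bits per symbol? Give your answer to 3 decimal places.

Repeatedly combine the two least-probable nodes; the expected code length is the sum of the merged weights.
merge 5/52 + 5/52 → 5/26
merge 9/52 + 5/26 → 19/52
merge 5/26 + 11/52 → 21/52
merge 3/13 + 19/52 → 31/52
merge 21/52 + 31/52 → 1
L = 5/26 + 19/52 + 21/52 + 31/52 + 1 = 133/52 ≈ 2.558 bits/symbol.

2.558 bits/symbol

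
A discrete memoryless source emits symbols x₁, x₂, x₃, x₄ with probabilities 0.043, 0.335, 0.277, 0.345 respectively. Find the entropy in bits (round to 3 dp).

H = −Σ pᵢ log₂ pᵢ.
−0.043·log₂(0.043) = 0.1952
−0.335·log₂(0.335) = 0.5286
−0.277·log₂(0.277) = 0.5130
−0.345·log₂(0.345) = 0.5297
Sum ≈ 1.7665 → 1.766 bits.

1.766 bits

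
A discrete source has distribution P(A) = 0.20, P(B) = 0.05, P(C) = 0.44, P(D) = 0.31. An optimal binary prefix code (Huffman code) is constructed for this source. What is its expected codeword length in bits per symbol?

1.81 bits/symbol

Repeatedly combine the two least-probable nodes; the expected code length is the sum of the merged weights.
merge 1/20 + 1/5 → 1/4
merge 1/4 + 31/100 → 14/25
merge 11/25 + 14/25 → 1
L = 1/4 + 14/25 + 1 = 181/100 = 1.81 bits/symbol.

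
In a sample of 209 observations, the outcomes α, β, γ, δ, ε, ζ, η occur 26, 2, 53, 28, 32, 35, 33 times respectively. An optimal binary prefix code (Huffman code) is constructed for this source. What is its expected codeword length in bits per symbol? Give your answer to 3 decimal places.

Probabilities are the counts divided by 209.
Repeatedly combine the two least-probable nodes; the expected code length is the sum of the merged weights.
merge 2/209 + 26/209 → 28/209
merge 28/209 + 28/209 → 56/209
merge 32/209 + 3/19 → 65/209
merge 35/209 + 53/209 → 8/19
merge 56/209 + 65/209 → 11/19
merge 8/19 + 11/19 → 1
L = 28/209 + 56/209 + 65/209 + 8/19 + 11/19 + 1 = 567/209 ≈ 2.713 bits/symbol.

2.713 bits/symbol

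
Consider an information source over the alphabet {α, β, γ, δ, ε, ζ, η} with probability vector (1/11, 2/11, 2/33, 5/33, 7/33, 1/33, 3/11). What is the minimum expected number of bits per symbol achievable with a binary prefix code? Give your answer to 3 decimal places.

Repeatedly combine the two least-probable nodes; the expected code length is the sum of the merged weights.
merge 1/33 + 2/33 → 1/11
merge 1/11 + 1/11 → 2/11
merge 5/33 + 2/11 → 1/3
merge 2/11 + 7/33 → 13/33
merge 3/11 + 1/3 → 20/33
merge 13/33 + 20/33 → 1
L = 1/11 + 2/11 + 1/3 + 13/33 + 20/33 + 1 = 86/33 ≈ 2.606 bits/symbol.

2.606 bits/symbol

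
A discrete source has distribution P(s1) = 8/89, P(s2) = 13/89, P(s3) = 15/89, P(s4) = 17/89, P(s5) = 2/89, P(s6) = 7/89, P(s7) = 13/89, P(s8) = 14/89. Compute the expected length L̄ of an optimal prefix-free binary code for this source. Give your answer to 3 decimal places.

Repeatedly combine the two least-probable nodes; the expected code length is the sum of the merged weights.
merge 2/89 + 7/89 → 9/89
merge 8/89 + 9/89 → 17/89
merge 13/89 + 13/89 → 26/89
merge 14/89 + 15/89 → 29/89
merge 17/89 + 17/89 → 34/89
merge 26/89 + 29/89 → 55/89
merge 34/89 + 55/89 → 1
L = 9/89 + 17/89 + 26/89 + 29/89 + 34/89 + 55/89 + 1 = 259/89 ≈ 2.910 bits/symbol.

2.910 bits/symbol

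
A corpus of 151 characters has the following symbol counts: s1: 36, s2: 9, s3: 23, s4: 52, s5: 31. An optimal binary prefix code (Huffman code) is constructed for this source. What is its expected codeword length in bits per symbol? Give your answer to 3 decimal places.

2.212 bits/symbol

Probabilities are the counts divided by 151.
Repeatedly combine the two least-probable nodes; the expected code length is the sum of the merged weights.
merge 9/151 + 23/151 → 32/151
merge 31/151 + 32/151 → 63/151
merge 36/151 + 52/151 → 88/151
merge 63/151 + 88/151 → 1
L = 32/151 + 63/151 + 88/151 + 1 = 334/151 ≈ 2.212 bits/symbol.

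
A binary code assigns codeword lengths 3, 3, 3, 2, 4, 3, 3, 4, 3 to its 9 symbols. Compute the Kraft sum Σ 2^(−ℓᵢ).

1.125

With common denominator 2^4 = 16: Σ 2^(−ℓᵢ) = 2/16 + 2/16 + 2/16 + 4/16 + 1/16 + 2/16 + 2/16 + 1/16 + 2/16 = 18/16 = 1.125.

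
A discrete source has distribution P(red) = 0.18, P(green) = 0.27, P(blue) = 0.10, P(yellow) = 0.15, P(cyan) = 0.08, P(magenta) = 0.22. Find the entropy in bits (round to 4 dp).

2.4701 bits

H = −Σ pᵢ log₂ pᵢ.
−0.18·log₂(0.18) = 0.4453
−0.27·log₂(0.27) = 0.5100
−0.10·log₂(0.10) = 0.3322
−0.15·log₂(0.15) = 0.4105
−0.08·log₂(0.08) = 0.2915
−0.22·log₂(0.22) = 0.4806
Sum ≈ 2.4701 → 2.4701 bits.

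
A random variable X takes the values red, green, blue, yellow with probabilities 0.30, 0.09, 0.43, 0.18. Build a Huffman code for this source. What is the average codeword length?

Repeatedly combine the two least-probable nodes; the expected code length is the sum of the merged weights.
merge 9/100 + 9/50 → 27/100
merge 27/100 + 3/10 → 57/100
merge 43/100 + 57/100 → 1
L = 27/100 + 57/100 + 1 = 46/25 = 1.84 bits/symbol.

1.84 bits/symbol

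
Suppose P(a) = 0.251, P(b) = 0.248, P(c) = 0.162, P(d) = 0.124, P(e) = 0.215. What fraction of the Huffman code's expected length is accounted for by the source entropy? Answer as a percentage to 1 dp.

99.5%

Entropy H = −Σ p log₂ p ≈ 2.2750 bits.
Huffman merges: 31/250+81/500→143/500; 43/200+31/125→463/1000; 251/1000+143/500→537/1000; 463/1000+537/1000→1. L = 1143/500 ≈ 2.2860.
Efficiency = H/L = 2.2750/2.2860 = 99.5%.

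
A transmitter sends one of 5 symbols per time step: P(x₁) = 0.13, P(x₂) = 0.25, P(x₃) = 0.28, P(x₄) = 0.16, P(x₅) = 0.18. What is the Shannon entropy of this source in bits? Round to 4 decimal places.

2.2652 bits

H = −Σ pᵢ log₂ pᵢ.
−0.13·log₂(0.13) = 0.3826
−0.25·log₂(0.25) = 0.5000
−0.28·log₂(0.28) = 0.5142
−0.16·log₂(0.16) = 0.4230
−0.18·log₂(0.18) = 0.4453
Sum ≈ 2.2652 → 2.2652 bits.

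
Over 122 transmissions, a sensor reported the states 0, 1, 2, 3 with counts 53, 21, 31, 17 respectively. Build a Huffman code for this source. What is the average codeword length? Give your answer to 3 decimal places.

Probabilities are the counts divided by 122.
Repeatedly combine the two least-probable nodes; the expected code length is the sum of the merged weights.
merge 17/122 + 21/122 → 19/61
merge 31/122 + 19/61 → 69/122
merge 53/122 + 69/122 → 1
L = 19/61 + 69/122 + 1 = 229/122 ≈ 1.877 bits/symbol.

1.877 bits/symbol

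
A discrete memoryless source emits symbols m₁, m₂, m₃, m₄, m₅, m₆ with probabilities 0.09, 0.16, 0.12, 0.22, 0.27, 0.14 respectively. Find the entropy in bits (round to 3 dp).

H = −Σ pᵢ log₂ pᵢ.
−0.09·log₂(0.09) = 0.3127
−0.16·log₂(0.16) = 0.4230
−0.12·log₂(0.12) = 0.3671
−0.22·log₂(0.22) = 0.4806
−0.27·log₂(0.27) = 0.5100
−0.14·log₂(0.14) = 0.3971
Sum ≈ 2.4904 → 2.490 bits.

2.490 bits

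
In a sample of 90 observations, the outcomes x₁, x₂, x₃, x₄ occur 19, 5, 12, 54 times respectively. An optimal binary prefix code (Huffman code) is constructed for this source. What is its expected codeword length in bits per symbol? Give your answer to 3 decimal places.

1.589 bits/symbol

Probabilities are the counts divided by 90.
Repeatedly combine the two least-probable nodes; the expected code length is the sum of the merged weights.
merge 1/18 + 2/15 → 17/90
merge 17/90 + 19/90 → 2/5
merge 2/5 + 3/5 → 1
L = 17/90 + 2/5 + 1 = 143/90 ≈ 1.589 bits/symbol.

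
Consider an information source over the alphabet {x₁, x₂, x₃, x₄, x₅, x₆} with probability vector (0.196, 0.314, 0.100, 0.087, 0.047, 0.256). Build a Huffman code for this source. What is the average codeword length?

Repeatedly combine the two least-probable nodes; the expected code length is the sum of the merged weights.
merge 47/1000 + 87/1000 → 67/500
merge 1/10 + 67/500 → 117/500
merge 49/250 + 117/500 → 43/100
merge 32/125 + 157/500 → 57/100
merge 43/100 + 57/100 → 1
L = 67/500 + 117/500 + 43/100 + 57/100 + 1 = 296/125 = 2.368 bits/symbol.

2.368 bits/symbol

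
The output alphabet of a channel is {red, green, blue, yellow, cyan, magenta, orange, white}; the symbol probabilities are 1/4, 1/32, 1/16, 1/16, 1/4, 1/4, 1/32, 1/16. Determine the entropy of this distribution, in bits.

2.5625 bits

Each probability is a power of 1/2, so log₂(1/p) is an integer.
H = Σ p·log₂(1/p) = 1/4·2 + 1/32·5 + 1/16·4 + 1/16·4 + 1/4·2 + 1/4·2 + 1/32·5 + 1/16·4 = 2.5625 bits.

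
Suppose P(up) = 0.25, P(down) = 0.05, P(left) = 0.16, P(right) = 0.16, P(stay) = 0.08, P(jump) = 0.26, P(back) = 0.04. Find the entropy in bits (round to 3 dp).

H = −Σ pᵢ log₂ pᵢ.
−0.25·log₂(0.25) = 0.5000
−0.05·log₂(0.05) = 0.2161
−0.16·log₂(0.16) = 0.4230
−0.16·log₂(0.16) = 0.4230
−0.08·log₂(0.08) = 0.2915
−0.26·log₂(0.26) = 0.5053
−0.04·log₂(0.04) = 0.1858
Sum ≈ 2.5447 → 2.545 bits.

2.545 bits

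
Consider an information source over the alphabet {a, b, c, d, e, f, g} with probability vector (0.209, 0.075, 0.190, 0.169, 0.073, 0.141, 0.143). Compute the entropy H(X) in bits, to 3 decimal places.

2.716 bits

H = −Σ pᵢ log₂ pᵢ.
−0.209·log₂(0.209) = 0.4720
−0.075·log₂(0.075) = 0.2803
−0.190·log₂(0.190) = 0.4552
−0.169·log₂(0.169) = 0.4335
−0.073·log₂(0.073) = 0.2756
−0.141·log₂(0.141) = 0.3985
−0.143·log₂(0.143) = 0.4012
Sum ≈ 2.7164 → 2.716 bits.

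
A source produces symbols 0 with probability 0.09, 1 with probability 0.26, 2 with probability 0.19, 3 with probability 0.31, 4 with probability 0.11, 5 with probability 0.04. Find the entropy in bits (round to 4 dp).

H = −Σ pᵢ log₂ pᵢ.
−0.09·log₂(0.09) = 0.3127
−0.26·log₂(0.26) = 0.5053
−0.19·log₂(0.19) = 0.4552
−0.31·log₂(0.31) = 0.5238
−0.11·log₂(0.11) = 0.3503
−0.04·log₂(0.04) = 0.1858
Sum ≈ 2.3330 → 2.3330 bits.

2.3330 bits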